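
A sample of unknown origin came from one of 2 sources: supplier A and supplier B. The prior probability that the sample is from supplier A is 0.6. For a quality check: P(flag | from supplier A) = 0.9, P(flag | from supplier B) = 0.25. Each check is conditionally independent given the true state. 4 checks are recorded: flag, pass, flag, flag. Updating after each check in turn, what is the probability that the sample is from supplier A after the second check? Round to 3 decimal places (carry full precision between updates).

0.419

After 'flag': P(supplier A) = 0.9·0.6000 / (0.9·0.6000 + 0.25·0.4000) ≈ 0.8438
After 'pass': P(supplier A) = 0.1·0.8438 / (0.1·0.8438 + 0.75·0.1562) ≈ 0.4186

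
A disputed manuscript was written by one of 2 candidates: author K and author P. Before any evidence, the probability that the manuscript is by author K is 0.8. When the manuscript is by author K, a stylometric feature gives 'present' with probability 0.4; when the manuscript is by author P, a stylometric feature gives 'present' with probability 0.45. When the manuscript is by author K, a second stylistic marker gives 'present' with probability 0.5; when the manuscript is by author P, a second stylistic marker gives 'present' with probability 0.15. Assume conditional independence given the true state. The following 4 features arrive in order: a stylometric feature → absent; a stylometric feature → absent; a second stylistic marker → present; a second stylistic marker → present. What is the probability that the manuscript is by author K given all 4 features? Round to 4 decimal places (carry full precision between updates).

Apply Bayes' rule sequentially, carrying P(author K) forward.
After a stylometric feature='absent': P(author K) = 0.6·0.8000 / (0.6·0.8000 + 0.55·0.2000) ≈ 0.8136
After a stylometric feature='absent': P(author K) = 0.6·0.8136 / (0.6·0.8136 + 0.55·0.1864) ≈ 0.8264
After a second stylistic marker='present': P(author K) = 0.5·0.8264 / (0.5·0.8264 + 0.15·0.1736) ≈ 0.9407
After a second stylistic marker='present': P(author K) = 0.5·0.9407 / (0.5·0.9407 + 0.15·0.0593) ≈ 0.9814

0.9814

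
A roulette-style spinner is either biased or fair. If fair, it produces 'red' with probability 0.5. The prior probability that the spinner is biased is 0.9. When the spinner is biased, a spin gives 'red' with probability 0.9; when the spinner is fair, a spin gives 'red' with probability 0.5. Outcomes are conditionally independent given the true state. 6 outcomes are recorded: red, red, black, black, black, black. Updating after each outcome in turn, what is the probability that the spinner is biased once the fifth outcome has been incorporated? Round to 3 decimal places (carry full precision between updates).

After 'red': P(biased) = 0.9·0.9000 / (0.9·0.9000 + 0.5·0.1000) ≈ 0.9419
After 'red': P(biased) = 0.9·0.9419 / (0.9·0.9419 + 0.5·0.0581) ≈ 0.9668
After 'black': P(biased) = 0.1·0.9668 / (0.1·0.9668 + 0.5·0.0332) ≈ 0.8536
After 'black': P(biased) = 0.1·0.8536 / (0.1·0.8536 + 0.5·0.1464) ≈ 0.5384
After 'black': P(biased) = 0.1·0.5384 / (0.1·0.5384 + 0.5·0.4616) ≈ 0.1892

0.189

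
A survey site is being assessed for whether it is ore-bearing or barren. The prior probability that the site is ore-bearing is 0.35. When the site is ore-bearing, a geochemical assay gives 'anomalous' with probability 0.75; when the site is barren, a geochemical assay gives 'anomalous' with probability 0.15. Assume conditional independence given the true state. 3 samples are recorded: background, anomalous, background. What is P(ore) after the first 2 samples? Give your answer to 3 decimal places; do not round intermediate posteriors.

0.442

After 'background': P(ore) = 0.25·0.3500 / (0.25·0.3500 + 0.85·0.6500) ≈ 0.1367
After 'anomalous': P(ore) = 0.75·0.1367 / (0.75·0.1367 + 0.15·0.8633) ≈ 0.4419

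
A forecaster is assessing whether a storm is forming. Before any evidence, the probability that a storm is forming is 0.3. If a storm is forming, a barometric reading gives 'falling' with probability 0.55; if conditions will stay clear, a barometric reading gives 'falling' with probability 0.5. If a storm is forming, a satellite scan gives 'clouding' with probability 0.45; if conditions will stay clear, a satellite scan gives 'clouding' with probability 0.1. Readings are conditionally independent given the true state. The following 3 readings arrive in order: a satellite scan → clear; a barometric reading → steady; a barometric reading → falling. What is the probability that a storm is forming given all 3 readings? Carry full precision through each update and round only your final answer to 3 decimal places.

0.206

After a satellite scan='clear': P(storm) = 0.55·0.3000 / (0.55·0.3000 + 0.9·0.7000) ≈ 0.2075
After a barometric reading='steady': P(storm) = 0.45·0.2075 / (0.45·0.2075 + 0.5·0.7925) ≈ 0.1908
After a barometric reading='falling': P(storm) = 0.55·0.1908 / (0.55·0.1908 + 0.5·0.8092) ≈ 0.2059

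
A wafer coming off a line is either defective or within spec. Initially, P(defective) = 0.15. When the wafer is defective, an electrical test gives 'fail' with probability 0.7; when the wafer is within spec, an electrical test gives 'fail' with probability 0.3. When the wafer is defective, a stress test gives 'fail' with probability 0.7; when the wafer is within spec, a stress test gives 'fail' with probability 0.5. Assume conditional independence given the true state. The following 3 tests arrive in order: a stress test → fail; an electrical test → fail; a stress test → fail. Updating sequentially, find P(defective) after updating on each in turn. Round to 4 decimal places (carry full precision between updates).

After a stress test='fail': P(defective) = 0.7·0.1500 / (0.7·0.1500 + 0.5·0.8500) ≈ 0.1981
After an electrical test='fail': P(defective) = 0.7·0.1981 / (0.7·0.1981 + 0.3·0.8019) ≈ 0.3657
After a stress test='fail': P(defective) = 0.7·0.3657 / (0.7·0.3657 + 0.5·0.6343) ≈ 0.4466

0.4466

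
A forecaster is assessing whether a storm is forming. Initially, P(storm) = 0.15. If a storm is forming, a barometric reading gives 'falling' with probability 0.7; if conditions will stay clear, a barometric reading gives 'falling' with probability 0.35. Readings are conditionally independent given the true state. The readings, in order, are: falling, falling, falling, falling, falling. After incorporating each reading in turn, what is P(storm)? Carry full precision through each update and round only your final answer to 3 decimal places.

Apply Bayes' rule sequentially, carrying P(storm) forward.
After 'falling': P(storm) = 0.7·0.1500 / (0.7·0.1500 + 0.35·0.8500) ≈ 0.2609
After 'falling': P(storm) = 0.7·0.2609 / (0.7·0.2609 + 0.35·0.7391) ≈ 0.4138
After 'falling': P(storm) = 0.7·0.4138 / (0.7·0.4138 + 0.35·0.5862) ≈ 0.5854
After 'falling': P(storm) = 0.7·0.5854 / (0.7·0.5854 + 0.35·0.4146) ≈ 0.7385
After 'falling': P(storm) = 0.7·0.7385 / (0.7·0.7385 + 0.35·0.2615) ≈ 0.8496

0.850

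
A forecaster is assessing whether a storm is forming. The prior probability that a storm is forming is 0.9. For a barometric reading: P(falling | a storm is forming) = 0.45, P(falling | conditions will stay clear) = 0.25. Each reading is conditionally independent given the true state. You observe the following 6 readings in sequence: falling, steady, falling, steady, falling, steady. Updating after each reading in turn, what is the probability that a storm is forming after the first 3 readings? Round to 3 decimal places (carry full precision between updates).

After 'falling': P(storm) = 0.45·0.9000 / (0.45·0.9000 + 0.25·0.1000) ≈ 0.9419
After 'steady': P(storm) = 0.55·0.9419 / (0.55·0.9419 + 0.75·0.0581) ≈ 0.9224
After 'falling': P(storm) = 0.45·0.9224 / (0.45·0.9224 + 0.25·0.0776) ≈ 0.9553

0.955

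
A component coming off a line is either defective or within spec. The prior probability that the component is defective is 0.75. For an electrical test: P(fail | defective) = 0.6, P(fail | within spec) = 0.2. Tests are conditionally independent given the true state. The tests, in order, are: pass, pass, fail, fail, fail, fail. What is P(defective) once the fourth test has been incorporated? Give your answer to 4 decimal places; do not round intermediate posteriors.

Each posterior becomes the prior for the next update.
After 'pass': P(defective) = 0.4·0.7500 / (0.4·0.7500 + 0.8·0.2500) ≈ 0.6000
After 'pass': P(defective) = 0.4·0.6000 / (0.4·0.6000 + 0.8·0.4000) ≈ 0.4286
After 'fail': P(defective) = 0.6·0.4286 / (0.6·0.4286 + 0.2·0.5714) ≈ 0.6923
After 'fail': P(defective) = 0.6·0.6923 / (0.6·0.6923 + 0.2·0.3077) ≈ 0.8710

0.8710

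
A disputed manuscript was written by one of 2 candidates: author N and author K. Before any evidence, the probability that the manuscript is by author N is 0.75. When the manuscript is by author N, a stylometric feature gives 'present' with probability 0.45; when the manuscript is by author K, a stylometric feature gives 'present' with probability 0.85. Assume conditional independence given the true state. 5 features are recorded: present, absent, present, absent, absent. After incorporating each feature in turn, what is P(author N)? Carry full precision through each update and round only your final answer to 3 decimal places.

0.976

Apply Bayes' rule sequentially, carrying P(author N) forward.
After 'present': P(author N) = 0.45·0.7500 / (0.45·0.7500 + 0.85·0.2500) ≈ 0.6136
After 'absent': P(author N) = 0.55·0.6136 / (0.55·0.6136 + 0.15·0.3864) ≈ 0.8534
After 'present': P(author N) = 0.45·0.8534 / (0.45·0.8534 + 0.85·0.1466) ≈ 0.7551
After 'absent': P(author N) = 0.55·0.7551 / (0.55·0.7551 + 0.15·0.2449) ≈ 0.9187
After 'absent': P(author N) = 0.55·0.9187 / (0.55·0.9187 + 0.15·0.0813) ≈ 0.9764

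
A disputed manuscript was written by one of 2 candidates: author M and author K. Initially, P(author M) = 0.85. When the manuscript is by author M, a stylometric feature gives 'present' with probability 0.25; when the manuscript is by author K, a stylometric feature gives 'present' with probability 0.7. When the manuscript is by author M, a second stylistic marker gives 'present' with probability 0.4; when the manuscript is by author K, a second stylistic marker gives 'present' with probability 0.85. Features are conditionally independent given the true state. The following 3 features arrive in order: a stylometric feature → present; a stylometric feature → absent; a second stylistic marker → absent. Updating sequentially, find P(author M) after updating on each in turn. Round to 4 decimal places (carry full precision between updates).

0.9529

After a stylometric feature='present': P(author M) = 0.25·0.8500 / (0.25·0.8500 + 0.7·0.1500) ≈ 0.6693
After a stylometric feature='absent': P(author M) = 0.75·0.6693 / (0.75·0.6693 + 0.3·0.3307) ≈ 0.8350
After a second stylistic marker='absent': P(author M) = 0.6·0.8350 / (0.6·0.8350 + 0.15·0.1650) ≈ 0.9529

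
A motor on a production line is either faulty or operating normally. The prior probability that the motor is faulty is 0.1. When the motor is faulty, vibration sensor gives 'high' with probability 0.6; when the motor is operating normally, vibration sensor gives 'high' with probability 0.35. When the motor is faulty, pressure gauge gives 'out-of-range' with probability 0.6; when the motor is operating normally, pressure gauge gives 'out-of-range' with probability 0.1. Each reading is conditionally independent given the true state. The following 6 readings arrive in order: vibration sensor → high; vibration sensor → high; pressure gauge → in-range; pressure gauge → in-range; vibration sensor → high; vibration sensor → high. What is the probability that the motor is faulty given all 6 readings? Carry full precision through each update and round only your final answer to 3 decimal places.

0.159

Each posterior becomes the prior for the next update.
After vibration sensor='high': P(faulty) = 0.6·0.1000 / (0.6·0.1000 + 0.35·0.9000) ≈ 0.1600
After vibration sensor='high': P(faulty) = 0.6·0.1600 / (0.6·0.1600 + 0.35·0.8400) ≈ 0.2462
After pressure gauge='in-range': P(faulty) = 0.4·0.2462 / (0.4·0.2462 + 0.9·0.7538) ≈ 0.1267
After pressure gauge='in-range': P(faulty) = 0.4·0.1267 / (0.4·0.1267 + 0.9·0.8733) ≈ 0.0606
After vibration sensor='high': P(faulty) = 0.6·0.0606 / (0.6·0.0606 + 0.35·0.9394) ≈ 0.0996
After vibration sensor='high': P(faulty) = 0.6·0.0996 / (0.6·0.0996 + 0.35·0.9004) ≈ 0.1593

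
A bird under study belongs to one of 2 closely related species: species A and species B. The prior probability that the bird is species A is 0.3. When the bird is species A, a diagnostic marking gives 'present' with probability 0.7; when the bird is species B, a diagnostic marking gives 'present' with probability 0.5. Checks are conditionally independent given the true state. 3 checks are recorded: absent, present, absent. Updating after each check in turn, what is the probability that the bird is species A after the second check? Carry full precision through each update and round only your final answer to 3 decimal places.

After 'absent': P(species A) = 0.3·0.3000 / (0.3·0.3000 + 0.5·0.7000) ≈ 0.2045
After 'present': P(species A) = 0.7·0.2045 / (0.7·0.2045 + 0.5·0.7955) ≈ 0.2647

0.265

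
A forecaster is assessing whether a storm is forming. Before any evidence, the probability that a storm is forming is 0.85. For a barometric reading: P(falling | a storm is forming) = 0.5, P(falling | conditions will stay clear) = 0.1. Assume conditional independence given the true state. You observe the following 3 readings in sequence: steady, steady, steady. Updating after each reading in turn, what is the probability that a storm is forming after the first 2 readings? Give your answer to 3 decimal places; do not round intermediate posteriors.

After 'steady': P(storm) = 0.5·0.8500 / (0.5·0.8500 + 0.9·0.1500) ≈ 0.7589
After 'steady': P(storm) = 0.5·0.7589 / (0.5·0.7589 + 0.9·0.2411) ≈ 0.6362

0.636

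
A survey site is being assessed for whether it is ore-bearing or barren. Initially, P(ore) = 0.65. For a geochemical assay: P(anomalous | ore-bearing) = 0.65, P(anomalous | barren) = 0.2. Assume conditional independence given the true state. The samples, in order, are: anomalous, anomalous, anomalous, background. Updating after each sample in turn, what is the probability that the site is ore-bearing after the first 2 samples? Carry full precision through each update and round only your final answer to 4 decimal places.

0.9515

After 'anomalous': P(ore) = 0.65·0.6500 / (0.65·0.6500 + 0.2·0.3500) ≈ 0.8579
After 'anomalous': P(ore) = 0.65·0.8579 / (0.65·0.8579 + 0.2·0.1421) ≈ 0.9515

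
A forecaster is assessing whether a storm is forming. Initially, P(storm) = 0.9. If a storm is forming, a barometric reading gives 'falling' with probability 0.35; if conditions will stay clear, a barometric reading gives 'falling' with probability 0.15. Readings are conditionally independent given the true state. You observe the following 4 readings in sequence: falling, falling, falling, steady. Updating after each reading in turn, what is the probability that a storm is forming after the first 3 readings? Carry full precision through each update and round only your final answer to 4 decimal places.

After 'falling': P(storm) = 0.35·0.9000 / (0.35·0.9000 + 0.15·0.1000) ≈ 0.9545
After 'falling': P(storm) = 0.35·0.9545 / (0.35·0.9545 + 0.15·0.0455) ≈ 0.9800
After 'falling': P(storm) = 0.35·0.9800 / (0.35·0.9800 + 0.15·0.0200) ≈ 0.9913

0.9913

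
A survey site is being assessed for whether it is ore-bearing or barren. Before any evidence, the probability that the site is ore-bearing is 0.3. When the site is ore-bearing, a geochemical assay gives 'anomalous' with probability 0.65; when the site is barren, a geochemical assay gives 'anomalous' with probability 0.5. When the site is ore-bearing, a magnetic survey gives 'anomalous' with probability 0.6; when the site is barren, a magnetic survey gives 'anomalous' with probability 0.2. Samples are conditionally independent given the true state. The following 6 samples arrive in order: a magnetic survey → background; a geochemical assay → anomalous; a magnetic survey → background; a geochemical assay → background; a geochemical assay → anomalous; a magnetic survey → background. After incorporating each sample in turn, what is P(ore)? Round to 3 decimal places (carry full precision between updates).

Each posterior becomes the prior for the next update.
After a magnetic survey='background': P(ore) = 0.4·0.3000 / (0.4·0.3000 + 0.8·0.7000) ≈ 0.1765
After a geochemical assay='anomalous': P(ore) = 0.65·0.1765 / (0.65·0.1765 + 0.5·0.8235) ≈ 0.2179
After a magnetic survey='background': P(ore) = 0.4·0.2179 / (0.4·0.2179 + 0.8·0.7821) ≈ 0.1223
After a geochemical assay='background': P(ore) = 0.35·0.1223 / (0.35·0.1223 + 0.5·0.8777) ≈ 0.0888
After a geochemical assay='anomalous': P(ore) = 0.65·0.0888 / (0.65·0.0888 + 0.5·0.9112) ≈ 0.1125
After a magnetic survey='background': P(ore) = 0.4·0.1125 / (0.4·0.1125 + 0.8·0.8875) ≈ 0.0596

0.060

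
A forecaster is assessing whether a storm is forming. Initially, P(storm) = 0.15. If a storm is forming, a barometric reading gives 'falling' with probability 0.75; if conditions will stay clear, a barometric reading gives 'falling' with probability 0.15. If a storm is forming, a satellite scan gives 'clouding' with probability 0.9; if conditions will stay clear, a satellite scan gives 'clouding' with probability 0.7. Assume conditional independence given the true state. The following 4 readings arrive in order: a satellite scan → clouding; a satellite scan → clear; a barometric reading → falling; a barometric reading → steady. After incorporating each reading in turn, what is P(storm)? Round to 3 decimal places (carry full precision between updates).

Each posterior becomes the prior for the next update.
After a satellite scan='clouding': P(storm) = 0.9·0.1500 / (0.9·0.1500 + 0.7·0.8500) ≈ 0.1849
After a satellite scan='clear': P(storm) = 0.1·0.1849 / (0.1·0.1849 + 0.3·0.8151) ≈ 0.0703
After a barometric reading='falling': P(storm) = 0.75·0.0703 / (0.75·0.0703 + 0.15·0.9297) ≈ 0.2744
After a barometric reading='steady': P(storm) = 0.25·0.2744 / (0.25·0.2744 + 0.85·0.7256) ≈ 0.1001

0.100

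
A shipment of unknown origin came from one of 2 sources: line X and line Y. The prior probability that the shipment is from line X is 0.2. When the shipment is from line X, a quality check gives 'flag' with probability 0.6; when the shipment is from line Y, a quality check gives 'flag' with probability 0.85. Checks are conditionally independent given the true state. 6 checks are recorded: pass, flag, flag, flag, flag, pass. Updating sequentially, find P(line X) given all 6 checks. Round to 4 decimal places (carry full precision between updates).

0.3062

After 'pass': P(line X) = 0.4·0.2000 / (0.4·0.2000 + 0.15·0.8000) ≈ 0.4000
After 'flag': P(line X) = 0.6·0.4000 / (0.6·0.4000 + 0.85·0.6000) ≈ 0.3200
After 'flag': P(line X) = 0.6·0.3200 / (0.6·0.3200 + 0.85·0.6800) ≈ 0.2494
After 'flag': P(line X) = 0.6·0.2494 / (0.6·0.2494 + 0.85·0.7506) ≈ 0.1899
After 'flag': P(line X) = 0.6·0.1899 / (0.6·0.1899 + 0.85·0.8101) ≈ 0.1420
After 'pass': P(line X) = 0.4·0.1420 / (0.4·0.1420 + 0.15·0.8580) ≈ 0.3062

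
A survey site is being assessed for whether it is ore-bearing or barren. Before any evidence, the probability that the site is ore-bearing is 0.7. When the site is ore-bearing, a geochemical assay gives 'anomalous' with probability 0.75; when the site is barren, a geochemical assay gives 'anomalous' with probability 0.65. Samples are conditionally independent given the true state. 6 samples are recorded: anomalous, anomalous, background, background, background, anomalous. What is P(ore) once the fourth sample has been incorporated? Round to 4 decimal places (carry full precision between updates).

0.6131

Apply Bayes' rule sequentially, carrying P(ore) forward.
After 'anomalous': P(ore) = 0.75·0.7000 / (0.75·0.7000 + 0.65·0.3000) ≈ 0.7292
After 'anomalous': P(ore) = 0.75·0.7292 / (0.75·0.7292 + 0.65·0.2708) ≈ 0.7565
After 'background': P(ore) = 0.25·0.7565 / (0.25·0.7565 + 0.35·0.2435) ≈ 0.6893
After 'background': P(ore) = 0.25·0.6893 / (0.25·0.6893 + 0.35·0.3107) ≈ 0.6131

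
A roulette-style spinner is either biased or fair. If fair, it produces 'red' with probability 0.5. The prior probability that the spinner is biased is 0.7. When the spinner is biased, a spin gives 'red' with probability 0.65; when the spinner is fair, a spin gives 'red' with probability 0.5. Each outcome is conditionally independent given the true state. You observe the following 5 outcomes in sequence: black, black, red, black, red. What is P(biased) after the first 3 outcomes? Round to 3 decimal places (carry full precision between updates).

Each posterior becomes the prior for the next update.
After 'black': P(biased) = 0.35·0.7000 / (0.35·0.7000 + 0.5·0.3000) ≈ 0.6203
After 'black': P(biased) = 0.35·0.6203 / (0.35·0.6203 + 0.5·0.3797) ≈ 0.5334
After 'red': P(biased) = 0.65·0.5334 / (0.65·0.5334 + 0.5·0.4666) ≈ 0.5978

0.598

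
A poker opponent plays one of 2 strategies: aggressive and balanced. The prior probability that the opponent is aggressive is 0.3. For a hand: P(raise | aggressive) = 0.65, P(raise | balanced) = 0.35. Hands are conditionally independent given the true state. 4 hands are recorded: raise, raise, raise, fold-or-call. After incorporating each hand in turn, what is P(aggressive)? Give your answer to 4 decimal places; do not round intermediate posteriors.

0.5965

After 'raise': P(aggressive) = 0.65·0.3000 / (0.65·0.3000 + 0.35·0.7000) ≈ 0.4432
After 'raise': P(aggressive) = 0.65·0.4432 / (0.65·0.4432 + 0.35·0.5568) ≈ 0.5965
After 'raise': P(aggressive) = 0.65·0.5965 / (0.65·0.5965 + 0.35·0.4035) ≈ 0.7330
After 'fold-or-call': P(aggressive) = 0.35·0.7330 / (0.35·0.7330 + 0.65·0.2670) ≈ 0.5965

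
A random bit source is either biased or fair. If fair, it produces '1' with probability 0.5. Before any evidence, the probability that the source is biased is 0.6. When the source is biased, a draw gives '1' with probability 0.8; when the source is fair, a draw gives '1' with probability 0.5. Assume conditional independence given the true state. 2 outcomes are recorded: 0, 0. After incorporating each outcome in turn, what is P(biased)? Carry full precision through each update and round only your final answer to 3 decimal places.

After '0': P(biased) = 0.2·0.6000 / (0.2·0.6000 + 0.5·0.4000) ≈ 0.3750
After '0': P(biased) = 0.2·0.3750 / (0.2·0.3750 + 0.5·0.6250) ≈ 0.1935

0.194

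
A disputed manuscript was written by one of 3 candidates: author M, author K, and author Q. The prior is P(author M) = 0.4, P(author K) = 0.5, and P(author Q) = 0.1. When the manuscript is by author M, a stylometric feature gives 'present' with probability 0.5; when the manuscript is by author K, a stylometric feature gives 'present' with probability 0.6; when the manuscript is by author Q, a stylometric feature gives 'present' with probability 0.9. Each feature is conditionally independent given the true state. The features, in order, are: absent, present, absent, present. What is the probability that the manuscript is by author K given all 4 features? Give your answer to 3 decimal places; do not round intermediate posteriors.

0.527

Apply Bayes' rule sequentially, carrying P(author K) forward.
After 'absent': normaliser = 0.5·0.4000 + 0.4·0.5000 + 0.1·0.1000; P(author M) ≈ 0.4878, P(author K) ≈ 0.4878, P(author Q) ≈ 0.0244
After 'present': normaliser = 0.5·0.4878 + 0.6·0.4878 + 0.9·0.0244; P(author M) ≈ 0.4367, P(author K) ≈ 0.5240, P(author Q) ≈ 0.0393
After 'absent': normaliser = 0.5·0.4367 + 0.4·0.5240 + 0.1·0.0393; P(author M) ≈ 0.5056, P(author K) ≈ 0.4853, P(author Q) ≈ 0.0091
After 'present': normaliser = 0.5·0.5056 + 0.6·0.4853 + 0.9·0.0091; P(author M) ≈ 0.4578, P(author K) ≈ 0.5274, P(author Q) ≈ 0.0148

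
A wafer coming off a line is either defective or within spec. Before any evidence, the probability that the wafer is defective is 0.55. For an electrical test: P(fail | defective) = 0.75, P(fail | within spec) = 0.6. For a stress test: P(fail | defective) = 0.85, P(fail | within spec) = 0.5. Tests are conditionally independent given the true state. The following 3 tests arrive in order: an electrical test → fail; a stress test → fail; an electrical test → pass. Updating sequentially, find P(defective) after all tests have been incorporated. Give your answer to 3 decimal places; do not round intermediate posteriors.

After an electrical test='fail': P(defective) = 0.75·0.5500 / (0.75·0.5500 + 0.6·0.4500) ≈ 0.6044
After a stress test='fail': P(defective) = 0.85·0.6044 / (0.85·0.6044 + 0.5·0.3956) ≈ 0.7220
After an electrical test='pass': P(defective) = 0.25·0.7220 / (0.25·0.7220 + 0.4·0.2780) ≈ 0.6188

0.619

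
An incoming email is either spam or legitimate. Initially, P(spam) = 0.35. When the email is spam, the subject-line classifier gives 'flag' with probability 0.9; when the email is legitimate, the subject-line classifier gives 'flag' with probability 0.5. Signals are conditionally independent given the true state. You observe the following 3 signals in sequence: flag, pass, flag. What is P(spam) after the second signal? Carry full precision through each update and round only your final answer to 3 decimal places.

Each posterior becomes the prior for the next update.
After 'flag': P(spam) = 0.9·0.3500 / (0.9·0.3500 + 0.5·0.6500) ≈ 0.4922
After 'pass': P(spam) = 0.1·0.4922 / (0.1·0.4922 + 0.5·0.5078) ≈ 0.1624

0.162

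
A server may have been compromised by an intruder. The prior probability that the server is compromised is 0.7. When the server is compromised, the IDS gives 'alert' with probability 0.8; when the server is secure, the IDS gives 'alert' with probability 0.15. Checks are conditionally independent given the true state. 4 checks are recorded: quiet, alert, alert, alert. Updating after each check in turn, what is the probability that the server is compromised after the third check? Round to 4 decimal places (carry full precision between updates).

0.9398

After 'quiet': P(compromised) = 0.2·0.7000 / (0.2·0.7000 + 0.85·0.3000) ≈ 0.3544
After 'alert': P(compromised) = 0.8·0.3544 / (0.8·0.3544 + 0.15·0.6456) ≈ 0.7454
After 'alert': P(compromised) = 0.8·0.7454 / (0.8·0.7454 + 0.15·0.2546) ≈ 0.9398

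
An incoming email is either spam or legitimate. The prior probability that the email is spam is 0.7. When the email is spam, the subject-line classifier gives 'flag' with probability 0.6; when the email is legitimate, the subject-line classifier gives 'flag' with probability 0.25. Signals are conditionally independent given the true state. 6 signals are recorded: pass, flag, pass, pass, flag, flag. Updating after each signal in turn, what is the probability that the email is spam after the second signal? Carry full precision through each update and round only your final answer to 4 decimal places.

0.7492

After 'pass': P(spam) = 0.4·0.7000 / (0.4·0.7000 + 0.75·0.3000) ≈ 0.5545
After 'flag': P(spam) = 0.6·0.5545 / (0.6·0.5545 + 0.25·0.4455) ≈ 0.7492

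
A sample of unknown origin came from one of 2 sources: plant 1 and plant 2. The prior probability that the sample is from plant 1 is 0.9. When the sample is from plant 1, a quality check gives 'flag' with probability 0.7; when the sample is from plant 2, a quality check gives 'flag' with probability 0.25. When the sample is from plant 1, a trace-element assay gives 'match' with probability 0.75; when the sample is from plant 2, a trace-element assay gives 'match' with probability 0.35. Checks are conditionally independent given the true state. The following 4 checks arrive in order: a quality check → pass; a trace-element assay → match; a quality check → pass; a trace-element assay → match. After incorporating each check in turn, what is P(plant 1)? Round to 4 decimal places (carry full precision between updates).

0.8686

Apply Bayes' rule sequentially, carrying P(plant 1) forward.
After a quality check='pass': P(plant 1) = 0.3·0.9000 / (0.3·0.9000 + 0.75·0.1000) ≈ 0.7826
After a trace-element assay='match': P(plant 1) = 0.75·0.7826 / (0.75·0.7826 + 0.35·0.2174) ≈ 0.8852
After a quality check='pass': P(plant 1) = 0.3·0.8852 / (0.3·0.8852 + 0.75·0.1148) ≈ 0.7552
After a trace-element assay='match': P(plant 1) = 0.75·0.7552 / (0.75·0.7552 + 0.35·0.2448) ≈ 0.8686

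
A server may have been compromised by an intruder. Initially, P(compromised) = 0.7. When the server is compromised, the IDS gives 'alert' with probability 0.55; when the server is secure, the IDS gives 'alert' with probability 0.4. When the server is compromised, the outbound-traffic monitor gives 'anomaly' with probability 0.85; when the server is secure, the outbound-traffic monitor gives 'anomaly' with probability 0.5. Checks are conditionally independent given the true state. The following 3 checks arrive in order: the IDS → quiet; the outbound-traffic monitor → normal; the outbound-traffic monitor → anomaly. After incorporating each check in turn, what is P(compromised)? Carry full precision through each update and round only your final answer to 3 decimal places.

Each posterior becomes the prior for the next update.
After the IDS='quiet': P(compromised) = 0.45·0.7000 / (0.45·0.7000 + 0.6·0.3000) ≈ 0.6364
After the outbound-traffic monitor='normal': P(compromised) = 0.15·0.6364 / (0.15·0.6364 + 0.5·0.3636) ≈ 0.3443
After the outbound-traffic monitor='anomaly': P(compromised) = 0.85·0.3443 / (0.85·0.3443 + 0.5·0.6557) ≈ 0.4716

0.472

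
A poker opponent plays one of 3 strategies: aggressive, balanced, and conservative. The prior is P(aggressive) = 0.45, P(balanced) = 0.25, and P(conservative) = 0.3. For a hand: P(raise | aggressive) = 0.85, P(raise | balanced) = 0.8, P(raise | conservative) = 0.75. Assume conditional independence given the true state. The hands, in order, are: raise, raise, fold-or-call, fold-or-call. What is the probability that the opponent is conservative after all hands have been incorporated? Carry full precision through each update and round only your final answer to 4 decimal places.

0.4347

After 'raise': normaliser = 0.85·0.4500 + 0.8·0.2500 + 0.75·0.3000; P(aggressive) ≈ 0.4737, P(balanced) ≈ 0.2477, P(conservative) ≈ 0.2786
After 'raise': normaliser = 0.85·0.4737 + 0.8·0.2477 + 0.75·0.2786; P(aggressive) ≈ 0.4972, P(balanced) ≈ 0.2447, P(conservative) ≈ 0.2581
After 'fold-or-call': normaliser = 0.15·0.4972 + 0.2·0.2447 + 0.25·0.2581; P(aggressive) ≈ 0.3966, P(balanced) ≈ 0.2603, P(conservative) ≈ 0.3431
After 'fold-or-call': normaliser = 0.15·0.3966 + 0.2·0.2603 + 0.25·0.3431; P(aggressive) ≈ 0.3015, P(balanced) ≈ 0.2638, P(conservative) ≈ 0.4347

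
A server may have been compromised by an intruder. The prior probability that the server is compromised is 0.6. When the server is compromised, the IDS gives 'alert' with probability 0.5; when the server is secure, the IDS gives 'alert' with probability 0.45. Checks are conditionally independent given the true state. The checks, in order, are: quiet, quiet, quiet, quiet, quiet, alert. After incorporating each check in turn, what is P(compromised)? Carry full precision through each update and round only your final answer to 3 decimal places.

0.509

After 'quiet': P(compromised) = 0.5·0.6000 / (0.5·0.6000 + 0.55·0.4000) ≈ 0.5769
After 'quiet': P(compromised) = 0.5·0.5769 / (0.5·0.5769 + 0.55·0.4231) ≈ 0.5535
After 'quiet': P(compromised) = 0.5·0.5535 / (0.5·0.5535 + 0.55·0.4465) ≈ 0.5298
After 'quiet': P(compromised) = 0.5·0.5298 / (0.5·0.5298 + 0.55·0.4702) ≈ 0.5061
After 'quiet': P(compromised) = 0.5·0.5061 / (0.5·0.5061 + 0.55·0.4939) ≈ 0.4822
After 'alert': P(compromised) = 0.5·0.4822 / (0.5·0.4822 + 0.45·0.5178) ≈ 0.5086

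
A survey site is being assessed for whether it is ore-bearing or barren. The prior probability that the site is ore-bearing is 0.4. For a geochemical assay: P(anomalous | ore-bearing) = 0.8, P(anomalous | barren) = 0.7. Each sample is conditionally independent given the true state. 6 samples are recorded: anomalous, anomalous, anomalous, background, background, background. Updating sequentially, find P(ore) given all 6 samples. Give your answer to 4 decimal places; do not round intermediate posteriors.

Each posterior becomes the prior for the next update.
After 'anomalous': P(ore) = 0.8·0.4000 / (0.8·0.4000 + 0.7·0.6000) ≈ 0.4324
After 'anomalous': P(ore) = 0.8·0.4324 / (0.8·0.4324 + 0.7·0.5676) ≈ 0.4655
After 'anomalous': P(ore) = 0.8·0.4655 / (0.8·0.4655 + 0.7·0.5345) ≈ 0.4988
After 'background': P(ore) = 0.2·0.4988 / (0.2·0.4988 + 0.3·0.5012) ≈ 0.3988
After 'background': P(ore) = 0.2·0.3988 / (0.2·0.3988 + 0.3·0.6012) ≈ 0.3067
After 'background': P(ore) = 0.2·0.3067 / (0.2·0.3067 + 0.3·0.6933) ≈ 0.2277

0.2277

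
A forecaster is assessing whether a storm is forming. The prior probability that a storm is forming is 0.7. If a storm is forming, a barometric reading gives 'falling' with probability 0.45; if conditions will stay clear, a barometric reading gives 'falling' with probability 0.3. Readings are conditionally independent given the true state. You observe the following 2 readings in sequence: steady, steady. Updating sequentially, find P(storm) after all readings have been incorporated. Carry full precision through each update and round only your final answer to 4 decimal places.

After 'steady': P(storm) = 0.55·0.7000 / (0.55·0.7000 + 0.7·0.3000) ≈ 0.6471
After 'steady': P(storm) = 0.55·0.6471 / (0.55·0.6471 + 0.7·0.3529) ≈ 0.5902

0.5902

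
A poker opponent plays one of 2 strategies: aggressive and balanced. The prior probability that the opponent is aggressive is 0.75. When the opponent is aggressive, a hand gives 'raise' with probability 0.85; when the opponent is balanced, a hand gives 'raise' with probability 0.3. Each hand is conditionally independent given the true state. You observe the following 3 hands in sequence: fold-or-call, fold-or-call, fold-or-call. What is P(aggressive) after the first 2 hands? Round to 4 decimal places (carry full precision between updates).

Each posterior becomes the prior for the next update.
After 'fold-or-call': P(aggressive) = 0.15·0.7500 / (0.15·0.7500 + 0.7·0.2500) ≈ 0.3913
After 'fold-or-call': P(aggressive) = 0.15·0.3913 / (0.15·0.3913 + 0.7·0.6087) ≈ 0.1211

0.1211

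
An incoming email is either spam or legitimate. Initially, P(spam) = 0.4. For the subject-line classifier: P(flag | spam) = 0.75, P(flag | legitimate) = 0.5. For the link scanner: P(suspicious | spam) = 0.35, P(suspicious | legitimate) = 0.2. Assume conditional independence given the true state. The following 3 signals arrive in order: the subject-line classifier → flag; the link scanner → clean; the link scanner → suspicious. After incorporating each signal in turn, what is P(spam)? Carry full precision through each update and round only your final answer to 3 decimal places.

0.587

After the subject-line classifier='flag': P(spam) = 0.75·0.4000 / (0.75·0.4000 + 0.5·0.6000) ≈ 0.5000
After the link scanner='clean': P(spam) = 0.65·0.5000 / (0.65·0.5000 + 0.8·0.5000) ≈ 0.4483
After the link scanner='suspicious': P(spam) = 0.35·0.4483 / (0.35·0.4483 + 0.2·0.5517) ≈ 0.5871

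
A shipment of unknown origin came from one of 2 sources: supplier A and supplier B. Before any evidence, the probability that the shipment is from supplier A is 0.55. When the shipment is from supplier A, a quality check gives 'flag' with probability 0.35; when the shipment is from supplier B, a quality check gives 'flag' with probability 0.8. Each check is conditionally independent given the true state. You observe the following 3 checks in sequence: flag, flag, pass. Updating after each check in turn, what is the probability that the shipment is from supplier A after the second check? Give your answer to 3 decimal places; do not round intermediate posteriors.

0.190

After 'flag': P(supplier A) = 0.35·0.5500 / (0.35·0.5500 + 0.8·0.4500) ≈ 0.3484
After 'flag': P(supplier A) = 0.35·0.3484 / (0.35·0.3484 + 0.8·0.6516) ≈ 0.1896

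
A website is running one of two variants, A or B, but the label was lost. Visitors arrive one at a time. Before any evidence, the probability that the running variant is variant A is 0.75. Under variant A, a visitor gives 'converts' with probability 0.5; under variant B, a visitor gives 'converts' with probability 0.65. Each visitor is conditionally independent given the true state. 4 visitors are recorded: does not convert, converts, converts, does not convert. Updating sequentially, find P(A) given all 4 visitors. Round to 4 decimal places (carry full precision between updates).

0.7837

After 'does not convert': P(A) = 0.5·0.7500 / (0.5·0.7500 + 0.35·0.2500) ≈ 0.8108
After 'converts': P(A) = 0.5·0.8108 / (0.5·0.8108 + 0.65·0.1892) ≈ 0.7673
After 'converts': P(A) = 0.5·0.7673 / (0.5·0.7673 + 0.65·0.2327) ≈ 0.7172
After 'does not convert': P(A) = 0.5·0.7172 / (0.5·0.7172 + 0.35·0.2828) ≈ 0.7837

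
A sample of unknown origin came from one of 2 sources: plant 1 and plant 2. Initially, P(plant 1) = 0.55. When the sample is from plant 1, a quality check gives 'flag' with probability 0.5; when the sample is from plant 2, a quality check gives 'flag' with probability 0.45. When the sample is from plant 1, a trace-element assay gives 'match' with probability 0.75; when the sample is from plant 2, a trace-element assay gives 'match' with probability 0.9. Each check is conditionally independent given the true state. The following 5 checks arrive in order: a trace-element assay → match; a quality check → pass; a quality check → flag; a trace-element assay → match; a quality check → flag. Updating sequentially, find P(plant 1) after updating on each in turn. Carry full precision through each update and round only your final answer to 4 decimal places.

After a trace-element assay='match': P(plant 1) = 0.75·0.5500 / (0.75·0.5500 + 0.9·0.4500) ≈ 0.5046
After a quality check='pass': P(plant 1) = 0.5·0.5046 / (0.5·0.5046 + 0.55·0.4954) ≈ 0.4808
After a quality check='flag': P(plant 1) = 0.5·0.4808 / (0.5·0.4808 + 0.45·0.5192) ≈ 0.5071
After a trace-element assay='match': P(plant 1) = 0.75·0.5071 / (0.75·0.5071 + 0.9·0.4929) ≈ 0.4616
After a quality check='flag': P(plant 1) = 0.5·0.4616 / (0.5·0.4616 + 0.45·0.5384) ≈ 0.4879

0.4879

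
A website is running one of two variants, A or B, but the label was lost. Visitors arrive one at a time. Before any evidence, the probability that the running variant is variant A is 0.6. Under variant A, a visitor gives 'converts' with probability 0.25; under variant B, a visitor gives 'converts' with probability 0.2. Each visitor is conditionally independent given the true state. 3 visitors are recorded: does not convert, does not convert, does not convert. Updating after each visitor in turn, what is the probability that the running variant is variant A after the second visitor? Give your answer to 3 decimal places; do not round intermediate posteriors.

0.569

After 'does not convert': P(A) = 0.75·0.6000 / (0.75·0.6000 + 0.8·0.4000) ≈ 0.5844
After 'does not convert': P(A) = 0.75·0.5844 / (0.75·0.5844 + 0.8·0.4156) ≈ 0.5687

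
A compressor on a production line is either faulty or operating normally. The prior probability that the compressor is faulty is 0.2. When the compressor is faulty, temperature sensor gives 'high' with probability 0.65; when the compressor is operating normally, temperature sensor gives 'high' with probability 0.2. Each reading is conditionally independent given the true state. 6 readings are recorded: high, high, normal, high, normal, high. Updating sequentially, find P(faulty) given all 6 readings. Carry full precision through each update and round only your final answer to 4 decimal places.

0.8422

After 'high': P(faulty) = 0.65·0.2000 / (0.65·0.2000 + 0.2·0.8000) ≈ 0.4483
After 'high': P(faulty) = 0.65·0.4483 / (0.65·0.4483 + 0.2·0.5517) ≈ 0.7253
After 'normal': P(faulty) = 0.35·0.7253 / (0.35·0.7253 + 0.8·0.2747) ≈ 0.5360
After 'high': P(faulty) = 0.65·0.5360 / (0.65·0.5360 + 0.2·0.4640) ≈ 0.7897
After 'normal': P(faulty) = 0.35·0.7897 / (0.35·0.7897 + 0.8·0.2103) ≈ 0.6216
After 'high': P(faulty) = 0.65·0.6216 / (0.65·0.6216 + 0.2·0.3784) ≈ 0.8422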